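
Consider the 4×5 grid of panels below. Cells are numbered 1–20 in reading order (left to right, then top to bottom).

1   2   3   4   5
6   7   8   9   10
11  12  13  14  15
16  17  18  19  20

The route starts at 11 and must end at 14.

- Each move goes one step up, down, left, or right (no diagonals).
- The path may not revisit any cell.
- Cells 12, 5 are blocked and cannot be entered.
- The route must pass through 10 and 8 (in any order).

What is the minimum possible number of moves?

Any route passes through 10 and 8 in some order between 11 and 14. Summing Manhattan distances along each leg and taking the cheapest ordering (11 → 8 → 10 → 14) gives a lower bound of 3 + 2 + 2 = 7 moves.
A route of 7 moves achieves this: 11 → 6 → 7 → 8 → 9 → 10 → 15 → 14.
Since 7 matches the lower bound, it is optimal.

7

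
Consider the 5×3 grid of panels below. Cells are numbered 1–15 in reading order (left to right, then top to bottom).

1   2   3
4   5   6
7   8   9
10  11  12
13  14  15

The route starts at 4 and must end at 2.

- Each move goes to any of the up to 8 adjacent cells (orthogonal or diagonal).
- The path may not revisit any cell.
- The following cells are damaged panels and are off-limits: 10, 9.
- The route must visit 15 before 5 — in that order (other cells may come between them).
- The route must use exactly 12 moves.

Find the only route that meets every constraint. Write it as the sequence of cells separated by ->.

4 -> 7 -> 11 -> 13 -> 14 -> 15 -> 12 -> 8 -> 6 -> 3 -> 5 -> 1 -> 2

The waypoints must appear in the order 15, 5, with no cell reused.
Route from 4: down 1 to 7, down-right 1 to 11, down-left 1 to 13, right 2 to 15, up 1 to 12, up-left 1 to 8, up-right 1 to 6, up 1 to 3, down-left 1 to 5, up-left 1 to 1, right 1 to 2 — 12 moves in all.
Check: order respected (15 at step 5, 5 at step 10); 12 moves as required.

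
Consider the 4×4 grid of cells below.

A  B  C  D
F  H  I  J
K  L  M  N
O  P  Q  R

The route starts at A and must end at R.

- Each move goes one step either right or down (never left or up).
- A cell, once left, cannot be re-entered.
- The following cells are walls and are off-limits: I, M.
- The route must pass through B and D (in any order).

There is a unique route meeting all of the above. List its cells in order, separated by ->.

A -> B -> C -> D -> J -> N -> R

Moves only go right or down, so the column and row indices never decrease.
Route from A: right 3 to D, down 3 to R — 6 moves in all.
Check: all required cells visited.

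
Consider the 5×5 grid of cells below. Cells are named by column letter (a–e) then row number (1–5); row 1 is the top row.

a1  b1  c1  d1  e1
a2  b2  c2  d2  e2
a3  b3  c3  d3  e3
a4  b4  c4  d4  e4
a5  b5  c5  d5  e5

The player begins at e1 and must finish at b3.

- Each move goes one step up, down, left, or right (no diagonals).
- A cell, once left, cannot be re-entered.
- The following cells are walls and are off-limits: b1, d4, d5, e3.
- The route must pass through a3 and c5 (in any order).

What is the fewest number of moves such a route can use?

11

Any route passes through a3 and c5 in some order between e1 and b3. Summing Manhattan distances along each leg and taking the cheapest ordering (e1 → c5 → a3 → b3) gives a lower bound of 6 + 4 + 1 = 11 moves.
A route of 11 moves achieves this: e1 → e2 → d2 → d3 → c3 → c4 → c5 → b5 → b4 → a4 → a3 → b3.
Since 11 matches the lower bound, it is optimal.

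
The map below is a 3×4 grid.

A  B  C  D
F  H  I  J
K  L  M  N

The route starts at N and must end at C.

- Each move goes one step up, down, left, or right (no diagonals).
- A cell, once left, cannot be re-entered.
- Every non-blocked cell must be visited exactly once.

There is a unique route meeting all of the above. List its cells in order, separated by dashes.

Need to visit all 12 open cells exactly once, starting at N and ending at C.
Cell K has only two open neighbours (F and L), so the path must pass straight through it: one of those is the cell it's entered from and the other is where it exits.
Route from N: left 3 to K, up 2 to A, right 1 to B, down 1 to H, right 2 to J, up 1 to D, left 1 to C — 11 moves in all.
Check: all 12 open cells covered.

N - M - L - K - F - A - B - H - I - J - D - C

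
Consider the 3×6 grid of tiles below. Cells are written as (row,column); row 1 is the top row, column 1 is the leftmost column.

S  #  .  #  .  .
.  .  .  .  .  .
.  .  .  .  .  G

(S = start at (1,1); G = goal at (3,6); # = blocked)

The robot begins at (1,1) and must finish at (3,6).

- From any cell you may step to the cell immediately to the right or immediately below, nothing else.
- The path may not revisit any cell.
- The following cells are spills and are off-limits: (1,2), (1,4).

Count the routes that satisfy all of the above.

A right/down-only route from (1,1) to (3,6) makes exactly 2 down-moves and 5 right-moves in some order.
With no other constraints that would be C(7,2) = 21 routes.
Subtract routes through each blocked cell (inclusion–exclusion for overlaps): − through (1,2): 15 − through (1,4): 6 + through (1,2)&(1,4): 6 → 6.
That gives 6 routes.

6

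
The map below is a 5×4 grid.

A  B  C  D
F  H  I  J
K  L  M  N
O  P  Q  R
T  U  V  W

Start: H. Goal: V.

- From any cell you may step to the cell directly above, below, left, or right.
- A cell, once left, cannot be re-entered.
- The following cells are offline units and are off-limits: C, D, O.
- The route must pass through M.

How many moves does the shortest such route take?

4

Any route passes through M somewhere between H and V. Summing Manhattan distances along the two legs (H → M → V) gives a lower bound of 2 + 2 = 4 moves.
A route of 4 moves achieves this: H → L → M → Q → V.
Since 4 matches the lower bound, it is optimal.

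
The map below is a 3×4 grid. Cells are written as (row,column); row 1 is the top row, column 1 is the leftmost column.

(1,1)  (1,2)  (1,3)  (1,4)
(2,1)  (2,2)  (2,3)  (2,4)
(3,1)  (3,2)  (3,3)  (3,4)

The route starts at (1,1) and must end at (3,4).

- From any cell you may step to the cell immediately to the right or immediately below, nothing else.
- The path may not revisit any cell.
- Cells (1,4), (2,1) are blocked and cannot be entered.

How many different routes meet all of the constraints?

5

A right/down-only route from (1,1) to (3,4) makes exactly 2 down-moves and 3 right-moves in some order.
With no other constraints that would be C(5,2) = 10 routes.
Subtract routes through each blocked cell (inclusion–exclusion for overlaps): − through (1,4): 1 − through (2,1): 4 → 5.
That gives 5 routes.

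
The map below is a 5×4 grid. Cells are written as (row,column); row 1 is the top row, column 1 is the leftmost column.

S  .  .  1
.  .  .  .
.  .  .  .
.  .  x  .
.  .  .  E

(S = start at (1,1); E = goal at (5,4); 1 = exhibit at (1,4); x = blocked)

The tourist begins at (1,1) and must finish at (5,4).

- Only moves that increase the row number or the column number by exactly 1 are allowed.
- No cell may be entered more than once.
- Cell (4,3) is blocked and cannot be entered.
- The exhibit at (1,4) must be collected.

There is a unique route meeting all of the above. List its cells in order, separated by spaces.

Moves only go right or down, so the column and row indices never decrease.
Route from (1,1): right 3 to (1,4), down 4 to (5,4) — 7 moves in all.
Check: all required cells visited.

(1,1) (1,2) (1,3) (1,4) (2,4) (3,4) (4,4) (5,4)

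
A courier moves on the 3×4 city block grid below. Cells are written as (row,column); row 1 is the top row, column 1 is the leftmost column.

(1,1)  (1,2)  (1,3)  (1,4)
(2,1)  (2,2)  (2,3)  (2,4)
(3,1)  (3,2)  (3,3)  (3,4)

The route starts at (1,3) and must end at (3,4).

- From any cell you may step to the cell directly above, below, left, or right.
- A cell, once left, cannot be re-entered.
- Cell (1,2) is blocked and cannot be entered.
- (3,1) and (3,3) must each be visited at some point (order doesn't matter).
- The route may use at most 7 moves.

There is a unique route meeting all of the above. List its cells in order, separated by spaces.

The budget equals the shortest possible length, so every move has to be on a shortest route through the required cells.
Route from (1,3): down to (2,3), 2× left (reaching (2,1)), down to (3,1), 3× right (reaching (3,4)) — 7 moves in all.
Check: all required cells visited; 7 ≤ 7 moves.

(1,3) (2,3) (2,2) (2,1) (3,1) (3,2) (3,3) (3,4)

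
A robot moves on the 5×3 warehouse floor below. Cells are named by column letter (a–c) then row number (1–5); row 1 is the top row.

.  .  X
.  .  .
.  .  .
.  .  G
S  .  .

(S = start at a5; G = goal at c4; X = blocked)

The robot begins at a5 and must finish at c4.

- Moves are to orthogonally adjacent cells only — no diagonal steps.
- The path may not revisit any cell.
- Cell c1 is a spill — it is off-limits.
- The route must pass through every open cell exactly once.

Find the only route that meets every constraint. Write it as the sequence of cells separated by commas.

a5, a4, a3, a2, a1, b1, b2, c2, c3, b3, b4, b5, c5, c4

Need to visit all 14 open cells exactly once, starting at a5 and ending at c4.
Cell a1 has only two open neighbours (a2 and b1), so the path must pass straight through it: one of those is the cell it's entered from and the other is where it exits.
Route from a5: up 4 to a1, right 1 to b1, down 1 to b2, right 1 to c2, down 1 to c3, left 1 to b3, down 2 to b5, right 1 to c5, up 1 to c4 — 13 moves in all.
Check: all 14 open cells covered.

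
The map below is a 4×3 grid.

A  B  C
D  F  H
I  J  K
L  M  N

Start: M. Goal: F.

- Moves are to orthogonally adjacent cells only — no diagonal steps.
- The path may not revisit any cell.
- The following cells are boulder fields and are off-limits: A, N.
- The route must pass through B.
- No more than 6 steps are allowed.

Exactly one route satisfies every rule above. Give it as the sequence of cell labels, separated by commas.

The 6-move cap with required stops at B leaves no slack for detours.
Route from M: up to J, right to K, 2× up (reaching C), left to B, down to F — 6 moves in all.
Check: all required cells visited; 6 ≤ 6 moves.

M, J, K, H, C, B, F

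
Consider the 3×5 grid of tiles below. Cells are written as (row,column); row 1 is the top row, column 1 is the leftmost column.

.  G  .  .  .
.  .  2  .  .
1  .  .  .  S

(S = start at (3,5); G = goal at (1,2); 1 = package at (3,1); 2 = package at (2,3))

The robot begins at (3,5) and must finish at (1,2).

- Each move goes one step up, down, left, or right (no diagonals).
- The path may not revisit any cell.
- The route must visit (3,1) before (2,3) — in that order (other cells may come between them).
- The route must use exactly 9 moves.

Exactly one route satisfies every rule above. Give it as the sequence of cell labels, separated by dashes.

(3,5) - (3,4) - (3,3) - (3,2) - (3,1) - (2,1) - (2,2) - (2,3) - (1,3) - (1,2)

The waypoints must appear in the order (3,1), (2,3), with no cell reused.
Route from (3,5): left 4 to (3,1), up 1 to (2,1), right 2 to (2,3), up 1 to (1,3), left 1 to (1,2) — 9 moves in all.
Check: order respected (1 at step 4, 2 at step 7); 9 moves as required.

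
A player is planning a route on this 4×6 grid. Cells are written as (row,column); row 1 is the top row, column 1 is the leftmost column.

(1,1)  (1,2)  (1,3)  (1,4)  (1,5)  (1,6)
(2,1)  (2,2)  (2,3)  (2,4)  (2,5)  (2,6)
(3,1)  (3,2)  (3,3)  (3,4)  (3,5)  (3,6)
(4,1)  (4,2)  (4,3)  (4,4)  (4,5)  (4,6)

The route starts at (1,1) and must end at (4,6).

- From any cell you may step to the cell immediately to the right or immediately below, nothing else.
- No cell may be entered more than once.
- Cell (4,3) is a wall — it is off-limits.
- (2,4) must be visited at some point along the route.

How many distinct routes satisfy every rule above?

A right/down-only route from (1,1) to (4,6) makes exactly 3 down-moves and 5 right-moves in some order.
With no other constraints that would be C(8,3) = 56 routes.
Split at (2,4) and multiply the segment counts (each segment already excludes blocked cells): (1,1)→(2,4): 4; (2,4)→(4,6): 6; product = 24.
That gives 24 routes.

24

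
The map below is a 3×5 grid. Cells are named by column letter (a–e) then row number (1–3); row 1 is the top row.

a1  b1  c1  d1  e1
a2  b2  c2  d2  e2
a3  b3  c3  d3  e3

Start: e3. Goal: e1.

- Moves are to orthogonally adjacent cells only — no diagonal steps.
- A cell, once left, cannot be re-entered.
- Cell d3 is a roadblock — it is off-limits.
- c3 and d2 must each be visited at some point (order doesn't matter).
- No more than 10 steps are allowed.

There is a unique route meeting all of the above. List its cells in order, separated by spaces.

e3 e2 d2 c2 c3 b3 b2 b1 c1 d1 e1

The budget equals the shortest possible length, so every move has to be on a shortest route through the required cells.
Route from e3: up 1 to e2, left 2 to c2, down 1 to c3, left 1 to b3, up 2 to b1, right 3 to e1 — 10 moves in all.
Check: all required cells visited; 10 ≤ 10 moves.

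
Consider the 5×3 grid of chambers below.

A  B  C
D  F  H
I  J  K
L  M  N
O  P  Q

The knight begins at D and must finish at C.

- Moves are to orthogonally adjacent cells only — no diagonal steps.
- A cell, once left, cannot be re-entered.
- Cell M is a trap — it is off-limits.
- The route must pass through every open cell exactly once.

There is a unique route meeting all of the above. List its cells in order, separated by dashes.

Need to visit all 14 open cells exactly once, starting at D and ending at C.
Cell L has only two open neighbours (I and O), so the path must pass straight through it: one of those is the cell it's entered from and the other is where it exits.
Route from D: up to A, right to B, 2× down (reaching J), left to I, 2× down (reaching O), 2× right (reaching Q), 4× up (reaching C) — 13 moves in all.
Check: all 14 open cells covered.

D - A - B - F - J - I - L - O - P - Q - N - K - H - C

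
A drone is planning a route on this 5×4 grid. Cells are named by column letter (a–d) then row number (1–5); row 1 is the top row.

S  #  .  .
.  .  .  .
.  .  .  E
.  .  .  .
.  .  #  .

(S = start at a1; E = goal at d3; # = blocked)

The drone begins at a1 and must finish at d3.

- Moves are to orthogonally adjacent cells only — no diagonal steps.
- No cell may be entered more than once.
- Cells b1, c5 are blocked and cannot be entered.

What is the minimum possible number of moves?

The Manhattan distance from a1 to d3 is |1−3| + |1−4| = 5, so at least 5 moves are needed.
A route of 5 moves achieves this: a1 → a2 → a3 → b3 → c3 → d3.
Since 5 matches the lower bound, it is optimal.

5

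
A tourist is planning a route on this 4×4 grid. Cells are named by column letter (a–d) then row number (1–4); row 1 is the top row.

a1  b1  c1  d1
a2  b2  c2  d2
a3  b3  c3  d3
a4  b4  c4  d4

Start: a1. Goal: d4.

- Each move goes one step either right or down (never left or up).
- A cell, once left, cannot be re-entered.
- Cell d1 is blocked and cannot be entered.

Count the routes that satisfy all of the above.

A right/down-only route from a1 to d4 makes exactly 3 down-moves and 3 right-moves in some order.
With no other constraints that would be C(6,3) = 20 routes.
Subtract routes through each blocked cell (inclusion–exclusion for overlaps): − through d1: 1 → 19.
That gives 19 routes.

19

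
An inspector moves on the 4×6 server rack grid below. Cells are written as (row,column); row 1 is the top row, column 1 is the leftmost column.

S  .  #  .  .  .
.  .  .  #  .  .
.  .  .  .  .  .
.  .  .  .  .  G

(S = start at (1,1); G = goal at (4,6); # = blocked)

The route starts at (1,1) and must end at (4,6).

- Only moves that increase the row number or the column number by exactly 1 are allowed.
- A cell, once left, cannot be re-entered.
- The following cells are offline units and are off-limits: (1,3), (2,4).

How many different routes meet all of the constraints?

A right/down-only route from (1,1) to (4,6) makes exactly 3 down-moves and 5 right-moves in some order.
With no other constraints that would be C(8,3) = 56 routes.
Subtract routes through each blocked cell (inclusion–exclusion for overlaps): − through (1,3): 20 − through (2,4): 24 + through (1,3)&(2,4): 12 → 24.
That gives 24 routes.

24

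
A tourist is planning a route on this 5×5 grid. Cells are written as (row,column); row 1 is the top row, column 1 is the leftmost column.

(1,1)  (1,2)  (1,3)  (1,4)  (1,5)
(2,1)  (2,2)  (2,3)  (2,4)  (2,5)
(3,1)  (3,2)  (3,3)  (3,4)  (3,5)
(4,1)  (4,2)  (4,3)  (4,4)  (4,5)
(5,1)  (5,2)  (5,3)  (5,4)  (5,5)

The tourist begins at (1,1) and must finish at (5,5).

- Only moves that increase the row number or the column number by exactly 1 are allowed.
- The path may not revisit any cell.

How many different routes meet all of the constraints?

A right/down-only route from (1,1) to (5,5) makes exactly 4 down-moves and 4 right-moves in some order.
With no other constraints that would be C(8,4) = 70 routes.
That gives 70 routes.

70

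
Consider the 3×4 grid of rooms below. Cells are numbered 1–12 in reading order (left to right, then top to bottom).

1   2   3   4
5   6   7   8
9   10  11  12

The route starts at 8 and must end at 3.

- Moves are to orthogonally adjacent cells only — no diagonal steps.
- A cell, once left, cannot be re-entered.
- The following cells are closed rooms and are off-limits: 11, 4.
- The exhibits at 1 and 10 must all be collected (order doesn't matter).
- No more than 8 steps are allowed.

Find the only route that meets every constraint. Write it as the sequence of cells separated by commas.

The budget equals the shortest possible length, so every move has to be on a shortest route through the required cells.
Route from 8: left 2 to 6, down 1 to 10, left 1 to 9, up 2 to 1, right 2 to 3 — 8 moves in all.
Check: all required cells visited; 8 ≤ 8 moves.

8, 7, 6, 10, 9, 5, 1, 2, 3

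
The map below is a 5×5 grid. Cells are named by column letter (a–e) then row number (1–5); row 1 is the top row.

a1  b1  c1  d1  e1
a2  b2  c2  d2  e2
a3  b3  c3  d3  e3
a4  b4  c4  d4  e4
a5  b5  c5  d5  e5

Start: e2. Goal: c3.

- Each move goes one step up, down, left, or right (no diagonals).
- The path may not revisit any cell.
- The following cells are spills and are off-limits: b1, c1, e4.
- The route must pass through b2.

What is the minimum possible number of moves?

5

Any route passes through b2 somewhere between e2 and c3. Summing Manhattan distances along the two legs (e2 → b2 → c3) gives a lower bound of 3 + 2 = 5 moves.
A route of 5 moves achieves this: e2 → d2 → c2 → b2 → b3 → c3.
Since 5 matches the lower bound, it is optimal.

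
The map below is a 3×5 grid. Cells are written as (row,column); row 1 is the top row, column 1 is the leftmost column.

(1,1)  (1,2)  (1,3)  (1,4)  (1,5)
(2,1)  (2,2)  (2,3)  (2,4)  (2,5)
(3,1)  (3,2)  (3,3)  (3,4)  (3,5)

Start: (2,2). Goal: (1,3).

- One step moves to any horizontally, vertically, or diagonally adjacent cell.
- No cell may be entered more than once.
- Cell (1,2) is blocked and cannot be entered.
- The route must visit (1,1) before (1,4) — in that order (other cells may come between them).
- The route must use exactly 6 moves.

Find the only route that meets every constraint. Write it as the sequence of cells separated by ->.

The waypoints must appear in the order (1,1), (1,4), with no cell reused.
Route from (2,2): up-left to (1,1), down to (2,1), down-right to (3,2), 2× up-right (reaching (1,4)), left to (1,3) — 6 moves in all.
Check: order respected ((1,1) at step 1, (1,4) at step 5); 6 moves as required.

(2,2) -> (1,1) -> (2,1) -> (3,2) -> (2,3) -> (1,4) -> (1,3)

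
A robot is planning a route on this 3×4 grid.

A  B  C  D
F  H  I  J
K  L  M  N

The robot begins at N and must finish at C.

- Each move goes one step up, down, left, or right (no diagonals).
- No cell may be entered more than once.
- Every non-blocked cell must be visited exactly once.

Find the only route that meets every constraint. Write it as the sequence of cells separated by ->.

N -> M -> L -> K -> F -> A -> B -> H -> I -> J -> D -> C

Need to visit all 12 open cells exactly once, starting at N and ending at C.
Cell K has only two open neighbours (F and L), so the path must pass straight through it: one of those is the cell it's entered from and the other is where it exits.
Route from N: left 3 to K, up 2 to A, right 1 to B, down 1 to H, right 2 to J, up 1 to D, left 1 to C — 11 moves in all.
Check: all 12 open cells covered.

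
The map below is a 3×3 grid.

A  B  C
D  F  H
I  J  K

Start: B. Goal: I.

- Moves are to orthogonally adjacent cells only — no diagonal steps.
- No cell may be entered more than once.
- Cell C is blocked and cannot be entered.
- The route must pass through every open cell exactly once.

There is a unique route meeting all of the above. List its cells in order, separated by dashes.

B - A - D - F - H - K - J - I

Need to visit all 8 open cells exactly once, starting at B and ending at I.
Cell K has only two open neighbours (H and J), so the path must pass straight through it: one of those is the cell it's entered from and the other is where it exits.
Route from B: left 1 to A, down 1 to D, right 2 to H, down 1 to K, left 2 to I — 7 moves in all.
Check: all 8 open cells covered.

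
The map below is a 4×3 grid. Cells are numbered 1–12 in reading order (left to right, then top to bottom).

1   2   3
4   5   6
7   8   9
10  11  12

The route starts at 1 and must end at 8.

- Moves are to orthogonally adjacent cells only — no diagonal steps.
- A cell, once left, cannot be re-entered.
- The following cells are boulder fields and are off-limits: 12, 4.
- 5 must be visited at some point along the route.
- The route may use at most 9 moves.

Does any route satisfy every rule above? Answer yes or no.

One route that works: 1 → 2 → 5 → 8.

yes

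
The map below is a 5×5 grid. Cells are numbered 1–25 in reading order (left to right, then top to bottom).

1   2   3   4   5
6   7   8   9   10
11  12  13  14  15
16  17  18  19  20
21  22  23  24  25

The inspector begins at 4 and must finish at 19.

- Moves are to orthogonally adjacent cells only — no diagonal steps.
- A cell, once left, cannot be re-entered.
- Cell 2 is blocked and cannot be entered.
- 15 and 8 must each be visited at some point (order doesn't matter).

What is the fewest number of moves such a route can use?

7

Any route passes through 15 and 8 in some order between 4 and 19. Summing Manhattan distances along each leg and taking the cheapest ordering (4 → 8 → 15 → 19) gives a lower bound of 2 + 3 + 2 = 7 moves.
A route of 7 moves achieves this: 4 → 9 → 8 → 13 → 14 → 15 → 20 → 19.
Since 7 matches the lower bound, it is optimal.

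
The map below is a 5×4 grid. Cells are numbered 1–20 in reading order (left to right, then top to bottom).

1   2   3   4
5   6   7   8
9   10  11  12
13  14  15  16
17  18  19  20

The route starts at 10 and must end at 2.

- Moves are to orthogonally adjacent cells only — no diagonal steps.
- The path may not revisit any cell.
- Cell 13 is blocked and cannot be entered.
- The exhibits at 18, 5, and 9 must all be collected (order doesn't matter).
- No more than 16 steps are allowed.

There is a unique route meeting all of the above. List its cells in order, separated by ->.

Any route must reach 18, 5, and 9 and still end at 2 within 16 moves, so the order of the required stops is forced.
Route from 10: left 1 to 9, up 1 to 5, right 2 to 7, down 2 to 15, left 1 to 14, down 1 to 18, right 2 to 20, up 4 to 4, left 2 to 2 — 16 moves in all.
Check: all required cells visited; 16 ≤ 16 moves.

10 -> 9 -> 5 -> 6 -> 7 -> 11 -> 15 -> 14 -> 18 -> 19 -> 20 -> 16 -> 12 -> 8 -> 4 -> 3 -> 2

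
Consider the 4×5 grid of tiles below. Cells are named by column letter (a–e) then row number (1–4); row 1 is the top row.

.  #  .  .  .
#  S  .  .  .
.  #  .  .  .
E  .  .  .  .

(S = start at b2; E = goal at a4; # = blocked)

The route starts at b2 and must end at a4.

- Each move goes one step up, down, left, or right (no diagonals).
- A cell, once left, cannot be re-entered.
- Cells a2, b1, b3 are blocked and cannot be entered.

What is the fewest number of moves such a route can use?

5

The Manhattan distance from b2 to a4 is |2−4| + |2−1| = 3, so at least 3 moves are needed.
That bound ignores the blocked cells. Measuring each leg by the fewest moves that actually steer around them (b2→a4: 5) raises the lower bound to 5.
A route of 5 moves exists: b2 → c2 → c3 → c4 → b4 → a4.
Since 5 matches that lower bound, it is optimal.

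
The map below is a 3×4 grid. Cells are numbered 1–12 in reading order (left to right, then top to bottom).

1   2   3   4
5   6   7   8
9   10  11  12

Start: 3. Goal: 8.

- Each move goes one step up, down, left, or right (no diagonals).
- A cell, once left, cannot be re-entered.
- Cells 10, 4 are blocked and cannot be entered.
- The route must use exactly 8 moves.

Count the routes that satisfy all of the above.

1

Need simple routes of exactly 8 moves from 3 to 8 (Manhattan distance 2, so 3 moves are spent on a detour and 3 undoing it).
Enumerating: 3 2 1 5 6 7 11 12 8.
That gives 1 route.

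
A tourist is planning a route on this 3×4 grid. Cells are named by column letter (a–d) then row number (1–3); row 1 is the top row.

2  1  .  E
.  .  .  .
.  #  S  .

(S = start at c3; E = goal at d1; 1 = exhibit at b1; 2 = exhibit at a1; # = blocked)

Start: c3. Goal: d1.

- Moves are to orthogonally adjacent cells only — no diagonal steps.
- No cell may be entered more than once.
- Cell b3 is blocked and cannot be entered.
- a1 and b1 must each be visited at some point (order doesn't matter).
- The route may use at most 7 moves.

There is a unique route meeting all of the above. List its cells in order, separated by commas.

The budget equals the shortest possible length, so every move has to be on a shortest route through the required cells.
Route from c3: up 1 to c2, left 2 to a2, up 1 to a1, right 3 to d1 — 7 moves in all.
Check: all required cells visited; 7 ≤ 7 moves.

c3, c2, b2, a2, a1, b1, c1, d1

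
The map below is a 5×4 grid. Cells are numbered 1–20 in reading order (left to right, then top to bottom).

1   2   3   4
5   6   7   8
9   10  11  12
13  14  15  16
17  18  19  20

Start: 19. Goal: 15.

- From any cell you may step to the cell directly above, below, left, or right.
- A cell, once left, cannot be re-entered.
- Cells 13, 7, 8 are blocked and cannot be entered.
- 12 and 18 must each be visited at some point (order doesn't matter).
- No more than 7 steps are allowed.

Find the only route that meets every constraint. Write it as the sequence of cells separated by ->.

19 -> 18 -> 14 -> 10 -> 11 -> 12 -> 16 -> 15

The budget equals the shortest possible length, so every move has to be on a shortest route through the required cells.
Route from 19: left 1 to 18, up 2 to 10, right 2 to 12, down 1 to 16, left 1 to 15 — 7 moves in all.
Check: all required cells visited; 7 ≤ 7 moves.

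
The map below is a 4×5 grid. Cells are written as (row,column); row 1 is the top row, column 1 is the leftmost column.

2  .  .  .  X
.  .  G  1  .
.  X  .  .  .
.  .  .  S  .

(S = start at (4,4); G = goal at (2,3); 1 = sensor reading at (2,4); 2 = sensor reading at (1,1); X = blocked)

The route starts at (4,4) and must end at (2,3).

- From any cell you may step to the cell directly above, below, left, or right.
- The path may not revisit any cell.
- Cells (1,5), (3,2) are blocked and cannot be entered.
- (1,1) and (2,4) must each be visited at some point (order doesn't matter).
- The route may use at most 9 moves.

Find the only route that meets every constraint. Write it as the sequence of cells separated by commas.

(4,4), (3,4), (2,4), (1,4), (1,3), (1,2), (1,1), (2,1), (2,2), (2,3)

The 9-move cap with required stops at (1,1), (2,4) leaves no slack for detours.
Route from (4,4): up 3 to (1,4), left 3 to (1,1), down 1 to (2,1), right 2 to (2,3) — 9 moves in all.
Check: all required cells visited; 9 ≤ 9 moves.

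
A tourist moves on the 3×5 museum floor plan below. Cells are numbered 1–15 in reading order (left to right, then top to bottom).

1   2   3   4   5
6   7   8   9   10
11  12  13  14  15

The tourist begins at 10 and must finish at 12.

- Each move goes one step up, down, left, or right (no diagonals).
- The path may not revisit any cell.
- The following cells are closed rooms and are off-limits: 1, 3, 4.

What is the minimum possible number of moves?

4

The Manhattan distance from 10 to 12 is |2−3| + |5−2| = 4, so at least 4 moves are needed.
A route of 4 moves achieves this: 10 → 15 → 14 → 13 → 12.
Since 4 matches the lower bound, it is optimal.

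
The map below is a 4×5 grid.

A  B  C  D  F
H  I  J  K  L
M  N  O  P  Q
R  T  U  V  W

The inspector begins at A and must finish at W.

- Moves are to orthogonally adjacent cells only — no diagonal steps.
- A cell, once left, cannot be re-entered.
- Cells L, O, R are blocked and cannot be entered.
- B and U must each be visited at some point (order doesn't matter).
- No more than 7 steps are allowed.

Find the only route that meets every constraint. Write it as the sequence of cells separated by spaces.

Any route must reach B and U and still end at W within 7 moves, so the order of the required stops is forced.
Route from A: right to B, 3× down (reaching T), 3× right (reaching W) — 7 moves in all.
Check: all required cells visited; 7 ≤ 7 moves.

A B I N T U V W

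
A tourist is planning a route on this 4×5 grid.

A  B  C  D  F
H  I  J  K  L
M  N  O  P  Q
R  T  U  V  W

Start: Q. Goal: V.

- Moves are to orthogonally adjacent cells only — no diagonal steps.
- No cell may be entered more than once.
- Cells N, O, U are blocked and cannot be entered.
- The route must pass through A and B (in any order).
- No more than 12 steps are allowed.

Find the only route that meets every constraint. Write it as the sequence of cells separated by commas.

The 12-move cap with required stops at A, B leaves no slack for detours.
Route from Q: up 2 to F, left 4 to A, down 1 to H, right 3 to K, down 2 to V — 12 moves in all.
Check: all required cells visited; 12 ≤ 12 moves.

Q, L, F, D, C, B, A, H, I, J, K, P, V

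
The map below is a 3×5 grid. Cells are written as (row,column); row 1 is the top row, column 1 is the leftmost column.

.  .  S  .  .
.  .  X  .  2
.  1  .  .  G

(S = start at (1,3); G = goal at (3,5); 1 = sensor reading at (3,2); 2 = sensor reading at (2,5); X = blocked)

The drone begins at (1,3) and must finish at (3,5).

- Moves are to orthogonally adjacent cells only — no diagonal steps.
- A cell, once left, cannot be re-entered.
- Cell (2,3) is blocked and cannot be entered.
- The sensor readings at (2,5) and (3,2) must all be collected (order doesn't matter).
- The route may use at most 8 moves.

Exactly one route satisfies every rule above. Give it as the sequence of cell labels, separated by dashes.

(1,3) - (1,2) - (2,2) - (3,2) - (3,3) - (3,4) - (2,4) - (2,5) - (3,5)

The budget equals the shortest possible length, so every move has to be on a shortest route through the required cells.
Route from (1,3): left 1 to (1,2), down 2 to (3,2), right 2 to (3,4), up 1 to (2,4), right 1 to (2,5), down 1 to (3,5) — 8 moves in all.
Check: all required cells visited; 8 ≤ 8 moves.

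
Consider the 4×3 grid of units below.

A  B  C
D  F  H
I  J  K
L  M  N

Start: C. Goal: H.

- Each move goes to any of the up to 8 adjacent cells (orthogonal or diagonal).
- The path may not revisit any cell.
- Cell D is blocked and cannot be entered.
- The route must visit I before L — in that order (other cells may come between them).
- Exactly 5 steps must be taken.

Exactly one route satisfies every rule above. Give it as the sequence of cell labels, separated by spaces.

C F I L J H

The waypoints must appear in the order I, L, with no cell reused.
Route from C: down-left 2 to I, down 1 to L, up-right 2 to H — 5 moves in all.
Check: order respected (I at step 2, L at step 3); 5 moves as required.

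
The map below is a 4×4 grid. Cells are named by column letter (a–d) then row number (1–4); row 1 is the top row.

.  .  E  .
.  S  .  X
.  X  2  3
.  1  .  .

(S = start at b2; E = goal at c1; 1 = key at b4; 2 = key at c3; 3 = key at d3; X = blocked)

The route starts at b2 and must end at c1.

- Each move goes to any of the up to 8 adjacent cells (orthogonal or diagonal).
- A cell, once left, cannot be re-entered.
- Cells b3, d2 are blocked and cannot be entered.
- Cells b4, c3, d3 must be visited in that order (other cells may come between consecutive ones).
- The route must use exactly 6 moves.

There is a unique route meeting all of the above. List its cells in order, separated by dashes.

b2 - a3 - b4 - c3 - d3 - c2 - c1

The waypoints must appear in the order b4, c3, d3, with no cell reused.
Route from b2: down-left to a3, down-right to b4, up-right to c3, right to d3, up-left to c2, up to c1 — 6 moves in all.
Check: order respected (1 at step 2, 2 at step 3, 3 at step 4); 6 moves as required.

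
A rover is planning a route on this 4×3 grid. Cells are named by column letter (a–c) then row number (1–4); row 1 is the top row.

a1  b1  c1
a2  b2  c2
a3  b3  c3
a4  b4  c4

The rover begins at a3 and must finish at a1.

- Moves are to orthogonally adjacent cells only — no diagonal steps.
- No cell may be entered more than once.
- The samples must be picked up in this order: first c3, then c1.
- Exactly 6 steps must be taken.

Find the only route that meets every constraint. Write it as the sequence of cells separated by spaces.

a3 b3 c3 c2 c1 b1 a1

The waypoints must appear in the order c3, c1, with no cell reused.
Route from a3: 2× right (reaching c3), 2× up (reaching c1), 2× left (reaching a1) — 6 moves in all.
Check: order respected (c3 at step 2, c1 at step 4); 6 moves as required.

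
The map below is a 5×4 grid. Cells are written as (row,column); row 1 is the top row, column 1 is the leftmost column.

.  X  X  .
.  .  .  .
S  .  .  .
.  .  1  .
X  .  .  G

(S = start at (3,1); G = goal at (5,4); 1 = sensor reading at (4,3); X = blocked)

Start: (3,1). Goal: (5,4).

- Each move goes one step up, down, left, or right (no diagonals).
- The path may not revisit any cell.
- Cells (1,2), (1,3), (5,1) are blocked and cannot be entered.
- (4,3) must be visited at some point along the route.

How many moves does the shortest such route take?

Any route passes through (4,3) somewhere between (3,1) and (5,4). Summing Manhattan distances along the two legs ((3,1) → (4,3) → (5,4)) gives a lower bound of 3 + 2 = 5 moves.
A route of 5 moves achieves this: (3,1) → (4,1) → (4,2) → (4,3) → (5,3) → (5,4).
Since 5 matches the lower bound, it is optimal.

5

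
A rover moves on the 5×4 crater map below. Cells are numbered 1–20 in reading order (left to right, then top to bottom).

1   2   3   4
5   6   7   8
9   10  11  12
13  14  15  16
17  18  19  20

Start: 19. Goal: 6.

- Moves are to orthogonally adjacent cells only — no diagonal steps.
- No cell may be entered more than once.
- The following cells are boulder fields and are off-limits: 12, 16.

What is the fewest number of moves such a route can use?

The Manhattan distance from 19 to 6 is |5−2| + |3−2| = 4, so at least 4 moves are needed.
A route of 4 moves achieves this: 19 → 15 → 11 → 7 → 6.
Since 4 matches the lower bound, it is optimal.

4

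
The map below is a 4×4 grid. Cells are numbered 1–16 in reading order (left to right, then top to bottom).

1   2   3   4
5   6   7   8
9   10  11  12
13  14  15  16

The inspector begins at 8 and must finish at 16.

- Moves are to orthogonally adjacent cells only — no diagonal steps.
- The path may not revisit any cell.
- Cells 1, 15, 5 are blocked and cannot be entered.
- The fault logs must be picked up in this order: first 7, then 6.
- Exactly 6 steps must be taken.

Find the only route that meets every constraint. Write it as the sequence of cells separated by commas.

8, 7, 6, 10, 11, 12, 16

The waypoints must appear in the order 7, 6, with no cell reused.
Route from 8: left 2 to 6, down 1 to 10, right 2 to 12, down 1 to 16 — 6 moves in all.
Check: order respected (7 at step 1, 6 at step 2); 6 moves as required.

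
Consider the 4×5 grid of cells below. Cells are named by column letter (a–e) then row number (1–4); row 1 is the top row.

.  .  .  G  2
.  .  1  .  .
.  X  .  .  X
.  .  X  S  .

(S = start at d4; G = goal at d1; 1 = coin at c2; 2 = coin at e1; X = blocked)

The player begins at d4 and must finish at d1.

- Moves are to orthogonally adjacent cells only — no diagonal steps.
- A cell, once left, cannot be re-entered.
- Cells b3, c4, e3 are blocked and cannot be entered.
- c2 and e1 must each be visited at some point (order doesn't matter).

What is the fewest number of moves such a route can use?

7

Any route passes through c2 and e1 in some order between d4 and d1. Summing Manhattan distances along each leg and taking the cheapest ordering (d4 → c2 → e1 → d1) gives a lower bound of 3 + 3 + 1 = 7 moves.
A route of 7 moves achieves this: d4 → d3 → c3 → c2 → d2 → e2 → e1 → d1.
Since 7 matches the lower bound, it is optimal.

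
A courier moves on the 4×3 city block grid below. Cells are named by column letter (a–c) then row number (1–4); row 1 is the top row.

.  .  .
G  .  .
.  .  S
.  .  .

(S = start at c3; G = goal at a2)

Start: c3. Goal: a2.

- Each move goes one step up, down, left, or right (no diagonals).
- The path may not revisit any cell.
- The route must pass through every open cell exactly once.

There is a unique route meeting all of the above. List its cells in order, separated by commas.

Need to visit all 12 open cells exactly once, starting at c3 and ending at a2.
Cell a1 has only two open neighbours (a2 and b1), so the path must pass straight through it: one of those is the cell it's entered from and the other is where it exits.
Route from c3: down 1 to c4, left 2 to a4, up 1 to a3, right 1 to b3, up 1 to b2, right 1 to c2, up 1 to c1, left 2 to a1, down 1 to a2 — 11 moves in all.
Check: all 12 open cells covered.

c3, c4, b4, a4, a3, b3, b2, c2, c1, b1, a1, a2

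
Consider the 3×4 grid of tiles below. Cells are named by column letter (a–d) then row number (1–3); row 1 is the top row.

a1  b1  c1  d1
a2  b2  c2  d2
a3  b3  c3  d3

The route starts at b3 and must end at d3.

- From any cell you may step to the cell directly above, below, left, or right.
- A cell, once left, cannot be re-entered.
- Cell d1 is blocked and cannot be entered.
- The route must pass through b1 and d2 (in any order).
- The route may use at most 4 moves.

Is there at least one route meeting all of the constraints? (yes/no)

Even ignoring the no-revisit rule, getting from b3 to d3, taking the cheapest ordering b3 → b1 → d2 → d3 needs at least 2 + 3 + 1 = 6 moves (Manhattan distance per leg), which exceeds the 4-move limit.

no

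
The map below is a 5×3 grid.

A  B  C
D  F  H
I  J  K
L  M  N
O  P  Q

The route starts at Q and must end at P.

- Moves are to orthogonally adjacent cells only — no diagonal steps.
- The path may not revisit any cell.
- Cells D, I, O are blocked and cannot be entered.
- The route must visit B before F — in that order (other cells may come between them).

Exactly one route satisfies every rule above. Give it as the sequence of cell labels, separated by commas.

Q, N, K, H, C, B, F, J, M, P

The waypoints must appear in the order B, F, with no cell reused.
Route from Q: up 4 to C, left 1 to B, down 4 to P — 9 moves in all.
Check: order respected (B at step 5, F at step 6).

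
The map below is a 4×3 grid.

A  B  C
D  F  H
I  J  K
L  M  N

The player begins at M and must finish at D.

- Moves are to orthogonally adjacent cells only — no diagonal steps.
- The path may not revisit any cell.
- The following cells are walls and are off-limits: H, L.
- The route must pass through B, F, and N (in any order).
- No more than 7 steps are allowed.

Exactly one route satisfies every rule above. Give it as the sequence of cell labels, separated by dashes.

Any route must reach B, F, and N and still end at D within 7 moves, so the order of the required stops is forced.
Route from M: right to N, up to K, left to J, 2× up (reaching B), left to A, down to D — 7 moves in all.
Check: all required cells visited; 7 ≤ 7 moves.

M - N - K - J - F - B - A - D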